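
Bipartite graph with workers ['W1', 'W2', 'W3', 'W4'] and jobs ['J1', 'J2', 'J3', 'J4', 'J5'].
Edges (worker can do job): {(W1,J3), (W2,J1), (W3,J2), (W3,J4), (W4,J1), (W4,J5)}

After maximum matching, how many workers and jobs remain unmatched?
Unmatched: 0 workers, 1 jobs

Maximum matching size: 4
Workers: 4 total, 4 matched, 0 unmatched
Jobs: 5 total, 4 matched, 1 unmatched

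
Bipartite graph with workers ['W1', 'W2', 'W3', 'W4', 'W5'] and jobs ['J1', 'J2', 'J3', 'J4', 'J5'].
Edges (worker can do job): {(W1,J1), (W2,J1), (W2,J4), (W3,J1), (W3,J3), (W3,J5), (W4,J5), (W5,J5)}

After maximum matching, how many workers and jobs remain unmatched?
Unmatched: 1 workers, 1 jobs

Maximum matching size: 4
Workers: 5 total, 4 matched, 1 unmatched
Jobs: 5 total, 4 matched, 1 unmatched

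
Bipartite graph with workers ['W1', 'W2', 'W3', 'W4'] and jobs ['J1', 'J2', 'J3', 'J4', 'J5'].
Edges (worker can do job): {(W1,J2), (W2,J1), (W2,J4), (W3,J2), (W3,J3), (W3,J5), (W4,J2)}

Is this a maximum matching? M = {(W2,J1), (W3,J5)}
No, size 2 is not maximum

Proposed matching has size 2.
Maximum matching size for this graph: 3.

This is NOT maximum - can be improved to size 3.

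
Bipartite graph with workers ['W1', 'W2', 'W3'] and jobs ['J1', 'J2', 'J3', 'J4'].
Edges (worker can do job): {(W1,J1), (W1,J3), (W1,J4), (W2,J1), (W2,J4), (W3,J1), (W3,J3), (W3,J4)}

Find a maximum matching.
Matching: {(W1,J1), (W2,J4), (W3,J3)}

Maximum matching (size 3):
  W1 → J1
  W2 → J4
  W3 → J3

Each worker is assigned to at most one job, and each job to at most one worker.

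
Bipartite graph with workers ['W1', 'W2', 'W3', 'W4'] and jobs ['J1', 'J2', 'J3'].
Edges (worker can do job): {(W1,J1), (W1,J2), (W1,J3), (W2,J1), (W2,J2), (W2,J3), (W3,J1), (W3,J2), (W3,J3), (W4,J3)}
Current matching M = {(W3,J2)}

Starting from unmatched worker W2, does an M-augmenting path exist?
Yes: W2 → J3

An M-augmenting path alternates non-matching / matching edges, starting and ending at unmatched vertices.
Path: W2 → J3
(J3 is unmatched in M, so the path is augmenting.)
Flipping edges along this path would increase |M| from 1 to 2.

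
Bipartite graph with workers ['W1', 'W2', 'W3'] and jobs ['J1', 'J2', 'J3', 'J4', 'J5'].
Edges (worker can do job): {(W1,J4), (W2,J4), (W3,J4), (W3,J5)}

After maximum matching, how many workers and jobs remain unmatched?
Unmatched: 1 workers, 3 jobs

Maximum matching size: 2
Workers: 3 total, 2 matched, 1 unmatched
Jobs: 5 total, 2 matched, 3 unmatched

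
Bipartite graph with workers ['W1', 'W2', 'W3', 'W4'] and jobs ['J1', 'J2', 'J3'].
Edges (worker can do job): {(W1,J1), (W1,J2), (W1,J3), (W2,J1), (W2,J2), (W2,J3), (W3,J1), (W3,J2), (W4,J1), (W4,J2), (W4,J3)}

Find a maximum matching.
Matching: {(W1,J2), (W3,J1), (W4,J3)}

Maximum matching (size 3):
  W1 → J2
  W3 → J1
  W4 → J3

Each worker is assigned to at most one job, and each job to at most one worker.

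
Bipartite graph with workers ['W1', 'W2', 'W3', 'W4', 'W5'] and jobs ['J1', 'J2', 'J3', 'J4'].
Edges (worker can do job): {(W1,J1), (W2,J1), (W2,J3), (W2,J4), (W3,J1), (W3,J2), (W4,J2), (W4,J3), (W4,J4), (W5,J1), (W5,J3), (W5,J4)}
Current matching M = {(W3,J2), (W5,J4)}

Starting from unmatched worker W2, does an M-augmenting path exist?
Yes: W2 → J1

An M-augmenting path alternates non-matching / matching edges, starting and ending at unmatched vertices.
Path: W2 → J1
(J1 is unmatched in M, so the path is augmenting.)
Flipping edges along this path would increase |M| from 2 to 3.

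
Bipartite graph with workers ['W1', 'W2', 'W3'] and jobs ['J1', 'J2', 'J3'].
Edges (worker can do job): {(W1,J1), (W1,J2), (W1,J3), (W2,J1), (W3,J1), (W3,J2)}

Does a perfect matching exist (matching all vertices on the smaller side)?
Yes, perfect matching exists (size 3)

Perfect matching: {(W1,J3), (W2,J1), (W3,J2)}
All 3 vertices on the smaller side are matched.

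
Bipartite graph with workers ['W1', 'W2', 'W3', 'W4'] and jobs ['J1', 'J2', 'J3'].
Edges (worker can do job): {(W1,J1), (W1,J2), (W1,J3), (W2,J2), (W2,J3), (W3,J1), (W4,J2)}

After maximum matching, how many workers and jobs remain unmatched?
Unmatched: 1 workers, 0 jobs

Maximum matching size: 3
Workers: 4 total, 3 matched, 1 unmatched
Jobs: 3 total, 3 matched, 0 unmatched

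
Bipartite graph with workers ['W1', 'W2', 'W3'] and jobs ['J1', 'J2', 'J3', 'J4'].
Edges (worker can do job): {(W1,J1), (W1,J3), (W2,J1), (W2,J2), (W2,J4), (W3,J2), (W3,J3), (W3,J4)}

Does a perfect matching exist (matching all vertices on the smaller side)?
Yes, perfect matching exists (size 3)

Perfect matching: {(W1,J3), (W2,J1), (W3,J4)}
All 3 vertices on the smaller side are matched.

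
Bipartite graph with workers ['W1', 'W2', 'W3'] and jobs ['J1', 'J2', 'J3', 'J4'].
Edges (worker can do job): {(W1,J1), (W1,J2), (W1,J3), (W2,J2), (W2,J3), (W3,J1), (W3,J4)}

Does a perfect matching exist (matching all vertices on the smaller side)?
Yes, perfect matching exists (size 3)

Perfect matching: {(W1,J2), (W2,J3), (W3,J1)}
All 3 vertices on the smaller side are matched.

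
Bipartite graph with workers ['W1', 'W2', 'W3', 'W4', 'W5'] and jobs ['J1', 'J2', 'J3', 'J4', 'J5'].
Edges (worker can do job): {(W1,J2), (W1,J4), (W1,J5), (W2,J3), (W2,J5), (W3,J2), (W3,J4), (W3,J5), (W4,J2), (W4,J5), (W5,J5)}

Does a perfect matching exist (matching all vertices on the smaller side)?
No, maximum matching has size 4 < 5

Maximum matching has size 4, need 5 for perfect matching.
Unmatched workers: ['W5']
Unmatched jobs: ['J1']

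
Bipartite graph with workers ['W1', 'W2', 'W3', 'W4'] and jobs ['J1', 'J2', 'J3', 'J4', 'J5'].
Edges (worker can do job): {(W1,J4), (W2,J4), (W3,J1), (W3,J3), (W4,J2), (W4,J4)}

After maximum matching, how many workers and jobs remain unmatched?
Unmatched: 1 workers, 2 jobs

Maximum matching size: 3
Workers: 4 total, 3 matched, 1 unmatched
Jobs: 5 total, 3 matched, 2 unmatched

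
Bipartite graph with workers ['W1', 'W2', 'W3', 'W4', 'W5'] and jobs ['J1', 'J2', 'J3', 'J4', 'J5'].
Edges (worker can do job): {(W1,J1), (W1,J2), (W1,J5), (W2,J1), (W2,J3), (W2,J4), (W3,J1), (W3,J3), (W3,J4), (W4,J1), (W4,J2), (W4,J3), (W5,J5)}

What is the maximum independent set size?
Maximum independent set = 5

By König's theorem:
- Min vertex cover = Max matching = 5
- Max independent set = Total vertices - Min vertex cover
- Max independent set = 10 - 5 = 5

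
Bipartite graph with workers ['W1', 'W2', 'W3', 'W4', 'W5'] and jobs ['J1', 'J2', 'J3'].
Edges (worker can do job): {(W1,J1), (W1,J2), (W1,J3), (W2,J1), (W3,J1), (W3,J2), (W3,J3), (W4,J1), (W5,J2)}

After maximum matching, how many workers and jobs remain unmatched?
Unmatched: 2 workers, 0 jobs

Maximum matching size: 3
Workers: 5 total, 3 matched, 2 unmatched
Jobs: 3 total, 3 matched, 0 unmatched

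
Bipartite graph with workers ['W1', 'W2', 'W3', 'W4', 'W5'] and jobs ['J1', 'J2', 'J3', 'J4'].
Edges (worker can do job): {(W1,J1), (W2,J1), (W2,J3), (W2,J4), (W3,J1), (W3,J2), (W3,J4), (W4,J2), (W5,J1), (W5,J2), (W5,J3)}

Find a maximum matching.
Matching: {(W1,J1), (W2,J3), (W3,J4), (W5,J2)}

Maximum matching (size 4):
  W1 → J1
  W2 → J3
  W3 → J4
  W5 → J2

Each worker is assigned to at most one job, and each job to at most one worker.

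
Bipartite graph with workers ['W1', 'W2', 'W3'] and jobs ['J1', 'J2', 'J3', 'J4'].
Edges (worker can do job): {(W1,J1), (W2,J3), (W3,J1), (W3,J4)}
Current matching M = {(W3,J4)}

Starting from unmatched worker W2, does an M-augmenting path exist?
Yes: W2 → J3

An M-augmenting path alternates non-matching / matching edges, starting and ending at unmatched vertices.
Path: W2 → J3
(J3 is unmatched in M, so the path is augmenting.)
Flipping edges along this path would increase |M| from 1 to 2.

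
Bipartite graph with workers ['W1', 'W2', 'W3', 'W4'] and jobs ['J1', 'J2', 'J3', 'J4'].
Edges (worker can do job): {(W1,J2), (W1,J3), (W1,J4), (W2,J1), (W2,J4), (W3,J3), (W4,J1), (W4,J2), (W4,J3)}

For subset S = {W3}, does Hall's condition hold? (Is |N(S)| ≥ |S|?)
Yes: |N(S)| = 1, |S| = 1

Subset S = {W3}
Neighbors N(S) = {J3}

|N(S)| = 1, |S| = 1
Hall's condition: |N(S)| ≥ |S| is satisfied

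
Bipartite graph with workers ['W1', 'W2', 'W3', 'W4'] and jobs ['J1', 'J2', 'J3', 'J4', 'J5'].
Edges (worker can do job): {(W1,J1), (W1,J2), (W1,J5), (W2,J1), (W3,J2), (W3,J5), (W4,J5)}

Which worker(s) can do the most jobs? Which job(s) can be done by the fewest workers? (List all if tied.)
Most versatile: W1 (3 jobs); Least covered: J3, J4 (0 workers)

Worker degrees (jobs they can do): W1:3, W2:1, W3:2, W4:1
Job degrees (workers who can do it): J1:2, J2:2, J3:0, J4:0, J5:3

Maximum worker degree is 3, achieved by: W1
Minimum job degree is 0, achieved by: J3, J4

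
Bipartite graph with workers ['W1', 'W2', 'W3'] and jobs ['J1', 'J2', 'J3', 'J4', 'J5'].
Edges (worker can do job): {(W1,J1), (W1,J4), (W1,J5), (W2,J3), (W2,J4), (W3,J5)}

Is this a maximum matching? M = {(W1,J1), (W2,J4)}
No, size 2 is not maximum

Proposed matching has size 2.
Maximum matching size for this graph: 3.

This is NOT maximum - can be improved to size 3.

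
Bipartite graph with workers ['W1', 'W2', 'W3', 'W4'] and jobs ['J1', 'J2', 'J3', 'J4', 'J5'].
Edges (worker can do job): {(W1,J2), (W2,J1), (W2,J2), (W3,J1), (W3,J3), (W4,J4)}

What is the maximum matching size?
Maximum matching size = 4

Maximum matching: {(W1,J2), (W2,J1), (W3,J3), (W4,J4)}
Size: 4

This assigns 4 workers to 4 distinct jobs.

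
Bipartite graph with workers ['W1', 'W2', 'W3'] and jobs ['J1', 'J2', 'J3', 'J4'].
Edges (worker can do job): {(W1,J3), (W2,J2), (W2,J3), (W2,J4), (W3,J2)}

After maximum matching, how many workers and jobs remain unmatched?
Unmatched: 0 workers, 1 jobs

Maximum matching size: 3
Workers: 3 total, 3 matched, 0 unmatched
Jobs: 4 total, 3 matched, 1 unmatched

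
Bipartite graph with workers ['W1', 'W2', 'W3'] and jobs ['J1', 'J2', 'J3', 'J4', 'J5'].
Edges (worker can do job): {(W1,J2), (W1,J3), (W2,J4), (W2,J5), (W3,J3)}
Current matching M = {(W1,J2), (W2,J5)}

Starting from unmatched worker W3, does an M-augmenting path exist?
Yes: W3 → J3

An M-augmenting path alternates non-matching / matching edges, starting and ending at unmatched vertices.
Path: W3 → J3
(J3 is unmatched in M, so the path is augmenting.)
Flipping edges along this path would increase |M| from 2 to 3.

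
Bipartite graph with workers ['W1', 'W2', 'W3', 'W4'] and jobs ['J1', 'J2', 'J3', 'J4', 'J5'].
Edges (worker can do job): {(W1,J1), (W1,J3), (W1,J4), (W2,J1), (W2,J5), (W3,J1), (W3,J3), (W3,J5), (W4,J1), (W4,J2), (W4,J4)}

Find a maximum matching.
Matching: {(W1,J3), (W2,J1), (W3,J5), (W4,J4)}

Maximum matching (size 4):
  W1 → J3
  W2 → J1
  W3 → J5
  W4 → J4

Each worker is assigned to at most one job, and each job to at most one worker.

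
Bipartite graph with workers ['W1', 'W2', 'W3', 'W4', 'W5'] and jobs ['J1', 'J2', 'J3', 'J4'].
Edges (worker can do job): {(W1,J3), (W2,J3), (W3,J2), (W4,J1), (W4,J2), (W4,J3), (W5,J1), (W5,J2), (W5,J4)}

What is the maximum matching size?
Maximum matching size = 4

Maximum matching: {(W1,J3), (W3,J2), (W4,J1), (W5,J4)}
Size: 4

This assigns 4 workers to 4 distinct jobs.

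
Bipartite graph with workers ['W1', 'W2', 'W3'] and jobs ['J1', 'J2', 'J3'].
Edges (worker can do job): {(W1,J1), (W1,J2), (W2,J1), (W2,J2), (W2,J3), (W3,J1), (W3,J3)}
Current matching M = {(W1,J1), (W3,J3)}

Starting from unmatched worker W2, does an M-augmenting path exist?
Yes: W2 → J1 → W1 → J2

An M-augmenting path alternates non-matching / matching edges, starting and ending at unmatched vertices.
Path: W2 → J1 → W1 → J2
(J2 is unmatched in M, so the path is augmenting.)
Flipping edges along this path would increase |M| from 2 to 3.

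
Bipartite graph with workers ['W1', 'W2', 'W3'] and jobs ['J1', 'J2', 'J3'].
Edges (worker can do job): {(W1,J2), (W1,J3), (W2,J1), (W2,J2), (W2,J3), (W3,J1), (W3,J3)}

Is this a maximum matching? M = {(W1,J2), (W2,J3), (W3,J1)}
Yes, size 3 is maximum

Proposed matching has size 3.
Maximum matching size for this graph: 3.

This is a maximum matching.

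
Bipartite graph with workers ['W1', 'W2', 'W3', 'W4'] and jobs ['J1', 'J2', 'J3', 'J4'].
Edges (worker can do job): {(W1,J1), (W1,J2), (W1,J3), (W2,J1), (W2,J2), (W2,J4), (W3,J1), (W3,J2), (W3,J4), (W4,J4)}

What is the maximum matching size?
Maximum matching size = 4

Maximum matching: {(W1,J3), (W2,J1), (W3,J2), (W4,J4)}
Size: 4

This assigns 4 workers to 4 distinct jobs.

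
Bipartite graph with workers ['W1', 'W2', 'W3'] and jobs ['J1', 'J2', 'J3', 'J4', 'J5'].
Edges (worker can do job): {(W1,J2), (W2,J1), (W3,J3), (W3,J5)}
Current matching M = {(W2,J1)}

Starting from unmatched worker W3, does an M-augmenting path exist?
Yes: W3 → J3

An M-augmenting path alternates non-matching / matching edges, starting and ending at unmatched vertices.
Path: W3 → J3
(J3 is unmatched in M, so the path is augmenting.)
Flipping edges along this path would increase |M| from 1 to 2.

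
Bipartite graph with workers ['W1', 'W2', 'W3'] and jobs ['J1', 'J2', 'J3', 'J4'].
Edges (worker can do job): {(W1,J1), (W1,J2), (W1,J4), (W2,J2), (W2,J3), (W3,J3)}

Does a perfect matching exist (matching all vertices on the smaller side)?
Yes, perfect matching exists (size 3)

Perfect matching: {(W1,J4), (W2,J2), (W3,J3)}
All 3 vertices on the smaller side are matched.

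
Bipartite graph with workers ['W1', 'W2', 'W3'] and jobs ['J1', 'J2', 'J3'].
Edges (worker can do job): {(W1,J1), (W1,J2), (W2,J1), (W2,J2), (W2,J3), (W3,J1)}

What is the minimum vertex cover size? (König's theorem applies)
Minimum vertex cover size = 3

By König's theorem: in bipartite graphs,
min vertex cover = max matching = 3

Maximum matching has size 3, so minimum vertex cover also has size 3.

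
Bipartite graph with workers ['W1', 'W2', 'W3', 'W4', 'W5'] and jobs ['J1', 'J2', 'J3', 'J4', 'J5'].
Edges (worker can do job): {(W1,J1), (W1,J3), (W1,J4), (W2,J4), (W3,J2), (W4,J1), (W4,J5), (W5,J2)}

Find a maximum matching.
Matching: {(W1,J3), (W2,J4), (W3,J2), (W4,J5)}

Maximum matching (size 4):
  W1 → J3
  W2 → J4
  W3 → J2
  W4 → J5

Each worker is assigned to at most one job, and each job to at most one worker.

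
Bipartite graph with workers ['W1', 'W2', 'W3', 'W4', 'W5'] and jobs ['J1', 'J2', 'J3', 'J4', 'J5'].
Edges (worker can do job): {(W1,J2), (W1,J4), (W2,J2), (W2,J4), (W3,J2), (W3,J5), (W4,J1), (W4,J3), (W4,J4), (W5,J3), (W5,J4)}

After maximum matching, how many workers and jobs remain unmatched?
Unmatched: 0 workers, 0 jobs

Maximum matching size: 5
Workers: 5 total, 5 matched, 0 unmatched
Jobs: 5 total, 5 matched, 0 unmatched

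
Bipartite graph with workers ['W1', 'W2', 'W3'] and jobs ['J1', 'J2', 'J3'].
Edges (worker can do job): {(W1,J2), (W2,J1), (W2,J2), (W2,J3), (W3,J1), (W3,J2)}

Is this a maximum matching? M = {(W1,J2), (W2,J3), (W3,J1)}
Yes, size 3 is maximum

Proposed matching has size 3.
Maximum matching size for this graph: 3.

This is a maximum matching.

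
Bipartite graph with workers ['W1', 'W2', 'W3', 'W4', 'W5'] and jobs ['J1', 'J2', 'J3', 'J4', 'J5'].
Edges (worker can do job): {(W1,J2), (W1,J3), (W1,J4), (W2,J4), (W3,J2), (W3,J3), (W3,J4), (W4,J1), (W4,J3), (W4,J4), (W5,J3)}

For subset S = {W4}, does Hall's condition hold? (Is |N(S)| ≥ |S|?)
Yes: |N(S)| = 3, |S| = 1

Subset S = {W4}
Neighbors N(S) = {J1, J3, J4}

|N(S)| = 3, |S| = 1
Hall's condition: |N(S)| ≥ |S| is satisfied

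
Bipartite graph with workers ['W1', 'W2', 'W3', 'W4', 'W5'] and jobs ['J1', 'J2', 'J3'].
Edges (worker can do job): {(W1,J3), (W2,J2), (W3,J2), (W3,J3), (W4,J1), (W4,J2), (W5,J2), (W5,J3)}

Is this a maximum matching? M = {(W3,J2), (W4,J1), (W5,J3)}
Yes, size 3 is maximum

Proposed matching has size 3.
Maximum matching size for this graph: 3.

This is a maximum matching.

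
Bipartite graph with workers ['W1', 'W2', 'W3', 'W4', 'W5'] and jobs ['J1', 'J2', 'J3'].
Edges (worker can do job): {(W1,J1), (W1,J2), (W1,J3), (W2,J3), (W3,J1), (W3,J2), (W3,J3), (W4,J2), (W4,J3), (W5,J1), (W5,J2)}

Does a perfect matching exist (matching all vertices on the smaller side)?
Yes, perfect matching exists (size 3)

Perfect matching: {(W3,J3), (W4,J2), (W5,J1)}
All 3 vertices on the smaller side are matched.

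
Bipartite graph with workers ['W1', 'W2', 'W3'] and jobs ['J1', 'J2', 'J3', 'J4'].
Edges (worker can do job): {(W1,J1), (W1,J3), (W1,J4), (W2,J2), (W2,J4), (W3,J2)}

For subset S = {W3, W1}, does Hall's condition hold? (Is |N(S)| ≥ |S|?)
Yes: |N(S)| = 4, |S| = 2

Subset S = {W3, W1}
Neighbors N(S) = {J1, J2, J3, J4}

|N(S)| = 4, |S| = 2
Hall's condition: |N(S)| ≥ |S| is satisfied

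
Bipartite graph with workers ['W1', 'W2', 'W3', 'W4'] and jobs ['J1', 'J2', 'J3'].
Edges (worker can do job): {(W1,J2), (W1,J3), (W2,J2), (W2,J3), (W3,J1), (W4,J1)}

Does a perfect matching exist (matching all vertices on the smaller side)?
Yes, perfect matching exists (size 3)

Perfect matching: {(W1,J3), (W2,J2), (W4,J1)}
All 3 vertices on the smaller side are matched.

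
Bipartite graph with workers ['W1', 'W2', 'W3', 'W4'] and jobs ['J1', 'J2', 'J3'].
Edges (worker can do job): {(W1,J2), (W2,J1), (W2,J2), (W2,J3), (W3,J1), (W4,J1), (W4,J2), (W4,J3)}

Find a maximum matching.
Matching: {(W1,J2), (W2,J3), (W4,J1)}

Maximum matching (size 3):
  W1 → J2
  W2 → J3
  W4 → J1

Each worker is assigned to at most one job, and each job to at most one worker.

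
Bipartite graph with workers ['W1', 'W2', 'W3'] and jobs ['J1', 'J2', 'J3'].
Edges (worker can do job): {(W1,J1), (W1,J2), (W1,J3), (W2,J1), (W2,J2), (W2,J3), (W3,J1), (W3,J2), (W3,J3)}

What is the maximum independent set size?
Maximum independent set = 3

By König's theorem:
- Min vertex cover = Max matching = 3
- Max independent set = Total vertices - Min vertex cover
- Max independent set = 6 - 3 = 3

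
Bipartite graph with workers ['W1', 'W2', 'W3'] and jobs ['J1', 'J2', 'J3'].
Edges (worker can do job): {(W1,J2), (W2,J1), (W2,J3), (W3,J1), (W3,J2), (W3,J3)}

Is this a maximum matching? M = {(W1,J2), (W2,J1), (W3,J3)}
Yes, size 3 is maximum

Proposed matching has size 3.
Maximum matching size for this graph: 3.

This is a maximum matching.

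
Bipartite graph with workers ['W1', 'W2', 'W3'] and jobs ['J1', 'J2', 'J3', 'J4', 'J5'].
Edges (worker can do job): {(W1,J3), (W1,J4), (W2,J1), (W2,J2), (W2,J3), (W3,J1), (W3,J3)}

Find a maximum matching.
Matching: {(W1,J4), (W2,J1), (W3,J3)}

Maximum matching (size 3):
  W1 → J4
  W2 → J1
  W3 → J3

Each worker is assigned to at most one job, and each job to at most one worker.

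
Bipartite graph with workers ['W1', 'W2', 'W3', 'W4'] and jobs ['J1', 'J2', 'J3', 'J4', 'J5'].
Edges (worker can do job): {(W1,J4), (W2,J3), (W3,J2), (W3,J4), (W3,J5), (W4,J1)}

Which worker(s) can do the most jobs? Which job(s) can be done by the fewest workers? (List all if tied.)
Most versatile: W3 (3 jobs); Least covered: J1, J2, J3, J5 (1 workers)

Worker degrees (jobs they can do): W1:1, W2:1, W3:3, W4:1
Job degrees (workers who can do it): J1:1, J2:1, J3:1, J4:2, J5:1

Maximum worker degree is 3, achieved by: W3
Minimum job degree is 1, achieved by: J1, J2, J3, J5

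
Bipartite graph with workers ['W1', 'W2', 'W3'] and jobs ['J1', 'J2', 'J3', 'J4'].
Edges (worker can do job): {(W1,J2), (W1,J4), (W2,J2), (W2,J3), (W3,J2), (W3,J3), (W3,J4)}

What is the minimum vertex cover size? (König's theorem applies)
Minimum vertex cover size = 3

By König's theorem: in bipartite graphs,
min vertex cover = max matching = 3

Maximum matching has size 3, so minimum vertex cover also has size 3.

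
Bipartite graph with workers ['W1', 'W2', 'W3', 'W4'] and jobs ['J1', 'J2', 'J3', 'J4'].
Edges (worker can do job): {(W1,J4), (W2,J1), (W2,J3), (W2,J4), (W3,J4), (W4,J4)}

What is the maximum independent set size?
Maximum independent set = 6

By König's theorem:
- Min vertex cover = Max matching = 2
- Max independent set = Total vertices - Min vertex cover
- Max independent set = 8 - 2 = 6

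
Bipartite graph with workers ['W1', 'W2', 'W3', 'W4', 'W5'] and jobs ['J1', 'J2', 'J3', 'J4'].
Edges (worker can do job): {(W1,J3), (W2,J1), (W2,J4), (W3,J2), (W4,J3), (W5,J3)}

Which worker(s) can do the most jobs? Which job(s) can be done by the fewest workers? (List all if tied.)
Most versatile: W2 (2 jobs); Least covered: J1, J2, J4 (1 workers)

Worker degrees (jobs they can do): W1:1, W2:2, W3:1, W4:1, W5:1
Job degrees (workers who can do it): J1:1, J2:1, J3:3, J4:1

Maximum worker degree is 2, achieved by: W2
Minimum job degree is 1, achieved by: J1, J2, J4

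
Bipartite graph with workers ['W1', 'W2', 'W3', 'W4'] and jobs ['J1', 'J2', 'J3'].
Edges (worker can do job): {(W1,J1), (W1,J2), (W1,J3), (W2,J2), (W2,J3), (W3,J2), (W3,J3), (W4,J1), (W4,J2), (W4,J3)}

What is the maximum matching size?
Maximum matching size = 3

Maximum matching: {(W1,J1), (W3,J3), (W4,J2)}
Size: 3

This assigns 3 workers to 3 distinct jobs.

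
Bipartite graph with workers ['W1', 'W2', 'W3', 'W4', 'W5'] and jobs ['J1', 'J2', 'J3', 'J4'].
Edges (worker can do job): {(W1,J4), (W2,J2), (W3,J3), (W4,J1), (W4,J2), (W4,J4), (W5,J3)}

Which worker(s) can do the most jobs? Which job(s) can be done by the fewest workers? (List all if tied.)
Most versatile: W4 (3 jobs); Least covered: J1 (1 workers)

Worker degrees (jobs they can do): W1:1, W2:1, W3:1, W4:3, W5:1
Job degrees (workers who can do it): J1:1, J2:2, J3:2, J4:2

Maximum worker degree is 3, achieved by: W4
Minimum job degree is 1, achieved by: J1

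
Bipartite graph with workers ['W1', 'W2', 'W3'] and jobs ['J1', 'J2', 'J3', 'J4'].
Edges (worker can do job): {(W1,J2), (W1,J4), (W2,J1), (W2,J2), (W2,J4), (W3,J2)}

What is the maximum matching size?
Maximum matching size = 3

Maximum matching: {(W1,J4), (W2,J1), (W3,J2)}
Size: 3

This assigns 3 workers to 3 distinct jobs.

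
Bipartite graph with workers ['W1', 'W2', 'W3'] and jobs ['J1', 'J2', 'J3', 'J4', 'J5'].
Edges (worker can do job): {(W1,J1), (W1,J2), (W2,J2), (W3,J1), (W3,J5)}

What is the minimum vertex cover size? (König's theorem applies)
Minimum vertex cover size = 3

By König's theorem: in bipartite graphs,
min vertex cover = max matching = 3

Maximum matching has size 3, so minimum vertex cover also has size 3.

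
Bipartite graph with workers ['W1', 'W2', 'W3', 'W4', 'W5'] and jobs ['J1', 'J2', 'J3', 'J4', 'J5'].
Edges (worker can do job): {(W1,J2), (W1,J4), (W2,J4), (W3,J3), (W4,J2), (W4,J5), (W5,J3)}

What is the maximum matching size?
Maximum matching size = 4

Maximum matching: {(W1,J2), (W2,J4), (W3,J3), (W4,J5)}
Size: 4

This assigns 4 workers to 4 distinct jobs.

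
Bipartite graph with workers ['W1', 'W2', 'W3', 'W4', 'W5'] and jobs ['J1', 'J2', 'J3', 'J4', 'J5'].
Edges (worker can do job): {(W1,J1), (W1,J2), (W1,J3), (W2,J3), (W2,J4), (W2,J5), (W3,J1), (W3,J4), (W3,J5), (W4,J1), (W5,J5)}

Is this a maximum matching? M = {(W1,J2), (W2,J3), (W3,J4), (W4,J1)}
No, size 4 is not maximum

Proposed matching has size 4.
Maximum matching size for this graph: 5.

This is NOT maximum - can be improved to size 5.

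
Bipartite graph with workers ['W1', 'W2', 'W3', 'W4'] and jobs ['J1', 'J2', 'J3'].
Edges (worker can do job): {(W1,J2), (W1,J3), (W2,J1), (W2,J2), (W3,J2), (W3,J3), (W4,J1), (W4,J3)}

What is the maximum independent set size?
Maximum independent set = 4

By König's theorem:
- Min vertex cover = Max matching = 3
- Max independent set = Total vertices - Min vertex cover
- Max independent set = 7 - 3 = 4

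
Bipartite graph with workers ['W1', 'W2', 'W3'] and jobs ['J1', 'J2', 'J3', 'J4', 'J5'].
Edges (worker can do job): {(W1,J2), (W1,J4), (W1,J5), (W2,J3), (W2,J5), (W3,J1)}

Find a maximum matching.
Matching: {(W1,J4), (W2,J5), (W3,J1)}

Maximum matching (size 3):
  W1 → J4
  W2 → J5
  W3 → J1

Each worker is assigned to at most one job, and each job to at most one worker.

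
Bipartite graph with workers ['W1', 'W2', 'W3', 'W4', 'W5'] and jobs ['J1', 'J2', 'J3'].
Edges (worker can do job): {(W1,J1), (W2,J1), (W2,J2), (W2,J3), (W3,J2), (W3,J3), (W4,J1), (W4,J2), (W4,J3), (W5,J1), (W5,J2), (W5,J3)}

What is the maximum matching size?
Maximum matching size = 3

Maximum matching: {(W3,J2), (W4,J3), (W5,J1)}
Size: 3

This assigns 3 workers to 3 distinct jobs.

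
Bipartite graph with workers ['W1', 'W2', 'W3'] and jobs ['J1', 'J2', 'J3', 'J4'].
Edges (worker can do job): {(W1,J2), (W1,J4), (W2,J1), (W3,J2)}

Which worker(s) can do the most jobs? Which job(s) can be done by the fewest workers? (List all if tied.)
Most versatile: W1 (2 jobs); Least covered: J3 (0 workers)

Worker degrees (jobs they can do): W1:2, W2:1, W3:1
Job degrees (workers who can do it): J1:1, J2:2, J3:0, J4:1

Maximum worker degree is 2, achieved by: W1
Minimum job degree is 0, achieved by: J3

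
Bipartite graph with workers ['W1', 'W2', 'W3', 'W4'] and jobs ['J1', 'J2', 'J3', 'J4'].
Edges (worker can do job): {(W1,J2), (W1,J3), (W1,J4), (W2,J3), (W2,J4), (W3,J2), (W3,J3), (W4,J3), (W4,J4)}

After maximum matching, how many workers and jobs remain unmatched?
Unmatched: 1 workers, 1 jobs

Maximum matching size: 3
Workers: 4 total, 3 matched, 1 unmatched
Jobs: 4 total, 3 matched, 1 unmatched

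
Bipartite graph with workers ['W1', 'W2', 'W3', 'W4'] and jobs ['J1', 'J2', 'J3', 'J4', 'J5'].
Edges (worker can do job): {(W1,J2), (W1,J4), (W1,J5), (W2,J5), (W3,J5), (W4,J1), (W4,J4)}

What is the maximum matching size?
Maximum matching size = 3

Maximum matching: {(W1,J4), (W3,J5), (W4,J1)}
Size: 3

This assigns 3 workers to 3 distinct jobs.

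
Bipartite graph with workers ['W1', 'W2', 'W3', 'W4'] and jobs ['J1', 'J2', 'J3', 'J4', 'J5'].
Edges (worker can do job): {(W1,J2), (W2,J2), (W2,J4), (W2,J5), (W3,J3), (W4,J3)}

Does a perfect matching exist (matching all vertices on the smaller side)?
No, maximum matching has size 3 < 4

Maximum matching has size 3, need 4 for perfect matching.
Unmatched workers: ['W3']
Unmatched jobs: ['J5', 'J1']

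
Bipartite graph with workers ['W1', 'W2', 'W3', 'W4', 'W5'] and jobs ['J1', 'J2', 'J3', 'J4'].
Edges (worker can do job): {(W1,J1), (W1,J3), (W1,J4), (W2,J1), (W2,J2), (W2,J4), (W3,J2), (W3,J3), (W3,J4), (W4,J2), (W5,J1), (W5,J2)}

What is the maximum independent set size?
Maximum independent set = 5

By König's theorem:
- Min vertex cover = Max matching = 4
- Max independent set = Total vertices - Min vertex cover
- Max independent set = 9 - 4 = 5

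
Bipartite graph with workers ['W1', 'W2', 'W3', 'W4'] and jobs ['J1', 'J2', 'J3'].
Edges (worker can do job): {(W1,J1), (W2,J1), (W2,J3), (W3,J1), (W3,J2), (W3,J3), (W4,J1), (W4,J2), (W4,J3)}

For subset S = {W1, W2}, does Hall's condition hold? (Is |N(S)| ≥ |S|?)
Yes: |N(S)| = 2, |S| = 2

Subset S = {W1, W2}
Neighbors N(S) = {J1, J3}

|N(S)| = 2, |S| = 2
Hall's condition: |N(S)| ≥ |S| is satisfied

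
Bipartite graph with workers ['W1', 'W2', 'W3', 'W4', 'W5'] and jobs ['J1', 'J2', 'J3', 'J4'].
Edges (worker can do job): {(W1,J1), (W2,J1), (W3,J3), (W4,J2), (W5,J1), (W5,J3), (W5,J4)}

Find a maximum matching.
Matching: {(W1,J1), (W3,J3), (W4,J2), (W5,J4)}

Maximum matching (size 4):
  W1 → J1
  W3 → J3
  W4 → J2
  W5 → J4

Each worker is assigned to at most one job, and each job to at most one worker.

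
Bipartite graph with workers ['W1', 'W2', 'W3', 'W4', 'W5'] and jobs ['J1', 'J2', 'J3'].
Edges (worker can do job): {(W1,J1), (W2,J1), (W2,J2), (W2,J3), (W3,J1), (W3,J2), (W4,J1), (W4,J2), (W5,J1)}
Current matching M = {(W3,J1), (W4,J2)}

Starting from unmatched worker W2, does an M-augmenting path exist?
Yes: W2 → J3

An M-augmenting path alternates non-matching / matching edges, starting and ending at unmatched vertices.
Path: W2 → J3
(J3 is unmatched in M, so the path is augmenting.)
Flipping edges along this path would increase |M| from 2 to 3.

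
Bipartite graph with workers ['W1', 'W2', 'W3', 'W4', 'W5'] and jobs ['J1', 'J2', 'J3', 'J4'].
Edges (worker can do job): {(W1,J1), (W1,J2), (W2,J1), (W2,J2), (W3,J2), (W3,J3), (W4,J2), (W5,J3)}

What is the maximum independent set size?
Maximum independent set = 6

By König's theorem:
- Min vertex cover = Max matching = 3
- Max independent set = Total vertices - Min vertex cover
- Max independent set = 9 - 3 = 6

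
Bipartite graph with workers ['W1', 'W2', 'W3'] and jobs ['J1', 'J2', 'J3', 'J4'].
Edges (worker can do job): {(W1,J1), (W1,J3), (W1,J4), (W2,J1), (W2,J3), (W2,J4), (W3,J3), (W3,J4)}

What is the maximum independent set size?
Maximum independent set = 4

By König's theorem:
- Min vertex cover = Max matching = 3
- Max independent set = Total vertices - Min vertex cover
- Max independent set = 7 - 3 = 4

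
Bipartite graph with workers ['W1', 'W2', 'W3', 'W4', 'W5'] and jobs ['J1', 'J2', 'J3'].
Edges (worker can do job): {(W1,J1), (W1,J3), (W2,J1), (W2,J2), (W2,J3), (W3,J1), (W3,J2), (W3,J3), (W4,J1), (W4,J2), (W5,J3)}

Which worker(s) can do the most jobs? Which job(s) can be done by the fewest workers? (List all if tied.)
Most versatile: W2, W3 (3 jobs); Least covered: J2 (3 workers)

Worker degrees (jobs they can do): W1:2, W2:3, W3:3, W4:2, W5:1
Job degrees (workers who can do it): J1:4, J2:3, J3:4

Maximum worker degree is 3, achieved by: W2, W3
Minimum job degree is 3, achieved by: J2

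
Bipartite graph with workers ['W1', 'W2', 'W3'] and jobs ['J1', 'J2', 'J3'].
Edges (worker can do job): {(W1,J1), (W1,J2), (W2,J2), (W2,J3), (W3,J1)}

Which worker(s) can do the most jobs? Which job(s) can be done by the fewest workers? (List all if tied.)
Most versatile: W1, W2 (2 jobs); Least covered: J3 (1 workers)

Worker degrees (jobs they can do): W1:2, W2:2, W3:1
Job degrees (workers who can do it): J1:2, J2:2, J3:1

Maximum worker degree is 2, achieved by: W1, W2
Minimum job degree is 1, achieved by: J3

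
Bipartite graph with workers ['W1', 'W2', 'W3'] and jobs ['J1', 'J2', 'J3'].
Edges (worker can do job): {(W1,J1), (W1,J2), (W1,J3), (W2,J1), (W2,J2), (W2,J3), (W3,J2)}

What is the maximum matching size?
Maximum matching size = 3

Maximum matching: {(W1,J1), (W2,J3), (W3,J2)}
Size: 3

This assigns 3 workers to 3 distinct jobs.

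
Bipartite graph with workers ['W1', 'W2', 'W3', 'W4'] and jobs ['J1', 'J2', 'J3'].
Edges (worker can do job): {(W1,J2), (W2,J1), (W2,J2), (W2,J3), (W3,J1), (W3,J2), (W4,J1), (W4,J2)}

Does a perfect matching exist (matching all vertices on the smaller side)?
Yes, perfect matching exists (size 3)

Perfect matching: {(W2,J3), (W3,J2), (W4,J1)}
All 3 vertices on the smaller side are matched.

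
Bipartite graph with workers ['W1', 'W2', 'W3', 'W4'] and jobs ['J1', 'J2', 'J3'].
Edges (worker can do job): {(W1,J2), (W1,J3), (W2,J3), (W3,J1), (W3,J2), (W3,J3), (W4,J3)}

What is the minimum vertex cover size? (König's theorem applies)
Minimum vertex cover size = 3

By König's theorem: in bipartite graphs,
min vertex cover = max matching = 3

Maximum matching has size 3, so minimum vertex cover also has size 3.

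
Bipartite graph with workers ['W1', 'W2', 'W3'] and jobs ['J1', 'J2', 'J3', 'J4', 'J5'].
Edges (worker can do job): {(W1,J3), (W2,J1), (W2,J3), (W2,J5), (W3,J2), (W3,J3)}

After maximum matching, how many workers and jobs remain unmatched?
Unmatched: 0 workers, 2 jobs

Maximum matching size: 3
Workers: 3 total, 3 matched, 0 unmatched
Jobs: 5 total, 3 matched, 2 unmatched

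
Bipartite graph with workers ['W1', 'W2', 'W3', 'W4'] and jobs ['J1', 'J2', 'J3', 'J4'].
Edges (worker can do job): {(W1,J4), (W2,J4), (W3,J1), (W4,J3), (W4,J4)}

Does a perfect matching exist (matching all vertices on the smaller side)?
No, maximum matching has size 3 < 4

Maximum matching has size 3, need 4 for perfect matching.
Unmatched workers: ['W2']
Unmatched jobs: ['J2']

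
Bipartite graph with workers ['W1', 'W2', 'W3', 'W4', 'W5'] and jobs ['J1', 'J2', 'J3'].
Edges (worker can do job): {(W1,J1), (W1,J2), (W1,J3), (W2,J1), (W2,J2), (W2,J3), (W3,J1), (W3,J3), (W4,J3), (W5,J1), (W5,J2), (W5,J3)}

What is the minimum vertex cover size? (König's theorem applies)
Minimum vertex cover size = 3

By König's theorem: in bipartite graphs,
min vertex cover = max matching = 3

Maximum matching has size 3, so minimum vertex cover also has size 3.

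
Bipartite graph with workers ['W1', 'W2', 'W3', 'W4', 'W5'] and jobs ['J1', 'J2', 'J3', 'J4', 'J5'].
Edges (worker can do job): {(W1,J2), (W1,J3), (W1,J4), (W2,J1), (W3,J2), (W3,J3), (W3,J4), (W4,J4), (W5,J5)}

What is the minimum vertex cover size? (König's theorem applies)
Minimum vertex cover size = 5

By König's theorem: in bipartite graphs,
min vertex cover = max matching = 5

Maximum matching has size 5, so minimum vertex cover also has size 5.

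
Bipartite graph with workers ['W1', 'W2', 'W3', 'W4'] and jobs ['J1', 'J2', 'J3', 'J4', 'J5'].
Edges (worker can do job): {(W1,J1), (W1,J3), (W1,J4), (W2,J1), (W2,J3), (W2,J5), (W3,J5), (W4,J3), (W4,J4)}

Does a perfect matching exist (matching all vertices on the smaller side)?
Yes, perfect matching exists (size 4)

Perfect matching: {(W1,J1), (W2,J3), (W3,J5), (W4,J4)}
All 4 vertices on the smaller side are matched.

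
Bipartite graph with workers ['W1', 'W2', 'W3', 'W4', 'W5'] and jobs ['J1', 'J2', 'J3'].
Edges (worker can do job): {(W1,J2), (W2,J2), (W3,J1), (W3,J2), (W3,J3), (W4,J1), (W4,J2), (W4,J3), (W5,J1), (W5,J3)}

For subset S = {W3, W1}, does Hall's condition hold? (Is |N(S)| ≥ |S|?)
Yes: |N(S)| = 3, |S| = 2

Subset S = {W3, W1}
Neighbors N(S) = {J1, J2, J3}

|N(S)| = 3, |S| = 2
Hall's condition: |N(S)| ≥ |S| is satisfied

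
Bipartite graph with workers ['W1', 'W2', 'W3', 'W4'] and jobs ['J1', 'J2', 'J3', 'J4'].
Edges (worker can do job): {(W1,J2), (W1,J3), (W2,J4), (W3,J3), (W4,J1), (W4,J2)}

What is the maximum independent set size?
Maximum independent set = 4

By König's theorem:
- Min vertex cover = Max matching = 4
- Max independent set = Total vertices - Min vertex cover
- Max independent set = 8 - 4 = 4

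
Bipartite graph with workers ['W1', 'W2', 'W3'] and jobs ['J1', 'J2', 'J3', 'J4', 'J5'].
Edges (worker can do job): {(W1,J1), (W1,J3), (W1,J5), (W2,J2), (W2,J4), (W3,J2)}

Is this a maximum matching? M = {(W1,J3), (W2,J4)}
No, size 2 is not maximum

Proposed matching has size 2.
Maximum matching size for this graph: 3.

This is NOT maximum - can be improved to size 3.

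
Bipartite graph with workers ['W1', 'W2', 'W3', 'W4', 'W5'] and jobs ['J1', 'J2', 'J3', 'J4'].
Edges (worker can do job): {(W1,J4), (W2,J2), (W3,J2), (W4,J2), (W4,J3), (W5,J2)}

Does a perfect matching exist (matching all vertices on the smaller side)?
No, maximum matching has size 3 < 4

Maximum matching has size 3, need 4 for perfect matching.
Unmatched workers: ['W5', 'W2']
Unmatched jobs: ['J1']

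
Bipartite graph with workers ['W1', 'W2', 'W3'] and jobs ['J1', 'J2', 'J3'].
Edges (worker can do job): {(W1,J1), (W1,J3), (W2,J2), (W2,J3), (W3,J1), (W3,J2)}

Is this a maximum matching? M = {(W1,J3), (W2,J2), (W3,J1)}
Yes, size 3 is maximum

Proposed matching has size 3.
Maximum matching size for this graph: 3.

This is a maximum matching.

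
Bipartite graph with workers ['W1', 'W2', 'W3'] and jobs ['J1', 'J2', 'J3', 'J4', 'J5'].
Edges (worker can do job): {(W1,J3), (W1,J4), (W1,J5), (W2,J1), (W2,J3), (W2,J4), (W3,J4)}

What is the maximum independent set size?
Maximum independent set = 5

By König's theorem:
- Min vertex cover = Max matching = 3
- Max independent set = Total vertices - Min vertex cover
- Max independent set = 8 - 3 = 5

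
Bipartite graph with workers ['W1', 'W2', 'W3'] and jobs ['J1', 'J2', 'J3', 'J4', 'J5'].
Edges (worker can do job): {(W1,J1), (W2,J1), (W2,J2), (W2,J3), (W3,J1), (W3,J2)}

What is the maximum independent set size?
Maximum independent set = 5

By König's theorem:
- Min vertex cover = Max matching = 3
- Max independent set = Total vertices - Min vertex cover
- Max independent set = 8 - 3 = 5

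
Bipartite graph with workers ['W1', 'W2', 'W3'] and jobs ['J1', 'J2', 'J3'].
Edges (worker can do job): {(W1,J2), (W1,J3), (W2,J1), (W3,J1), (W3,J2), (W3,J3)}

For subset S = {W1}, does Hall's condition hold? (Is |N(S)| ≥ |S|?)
Yes: |N(S)| = 2, |S| = 1

Subset S = {W1}
Neighbors N(S) = {J2, J3}

|N(S)| = 2, |S| = 1
Hall's condition: |N(S)| ≥ |S| is satisfied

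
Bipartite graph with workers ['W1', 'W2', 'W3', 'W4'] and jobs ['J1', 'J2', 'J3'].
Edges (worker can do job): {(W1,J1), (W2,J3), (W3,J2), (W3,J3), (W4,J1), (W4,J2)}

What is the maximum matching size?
Maximum matching size = 3

Maximum matching: {(W1,J1), (W3,J3), (W4,J2)}
Size: 3

This assigns 3 workers to 3 distinct jobs.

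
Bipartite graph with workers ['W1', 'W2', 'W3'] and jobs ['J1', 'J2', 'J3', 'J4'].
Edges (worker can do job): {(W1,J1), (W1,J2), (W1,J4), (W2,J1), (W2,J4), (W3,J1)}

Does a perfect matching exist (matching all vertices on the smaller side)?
Yes, perfect matching exists (size 3)

Perfect matching: {(W1,J2), (W2,J4), (W3,J1)}
All 3 vertices on the smaller side are matched.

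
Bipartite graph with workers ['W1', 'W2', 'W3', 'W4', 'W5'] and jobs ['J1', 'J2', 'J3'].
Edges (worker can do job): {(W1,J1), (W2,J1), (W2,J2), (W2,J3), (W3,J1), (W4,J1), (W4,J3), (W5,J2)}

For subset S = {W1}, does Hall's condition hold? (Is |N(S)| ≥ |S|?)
Yes: |N(S)| = 1, |S| = 1

Subset S = {W1}
Neighbors N(S) = {J1}

|N(S)| = 1, |S| = 1
Hall's condition: |N(S)| ≥ |S| is satisfied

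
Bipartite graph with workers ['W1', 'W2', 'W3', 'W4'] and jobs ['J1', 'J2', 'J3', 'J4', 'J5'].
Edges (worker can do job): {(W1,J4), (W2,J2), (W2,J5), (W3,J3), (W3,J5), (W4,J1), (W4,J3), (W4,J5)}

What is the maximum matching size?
Maximum matching size = 4

Maximum matching: {(W1,J4), (W2,J2), (W3,J5), (W4,J3)}
Size: 4

This assigns 4 workers to 4 distinct jobs.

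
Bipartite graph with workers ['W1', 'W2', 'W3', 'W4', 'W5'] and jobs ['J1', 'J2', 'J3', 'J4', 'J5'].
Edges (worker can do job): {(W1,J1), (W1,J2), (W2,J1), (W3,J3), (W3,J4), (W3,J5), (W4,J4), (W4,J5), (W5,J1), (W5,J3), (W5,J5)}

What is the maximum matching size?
Maximum matching size = 5

Maximum matching: {(W1,J2), (W2,J1), (W3,J3), (W4,J4), (W5,J5)}
Size: 5

This assigns 5 workers to 5 distinct jobs.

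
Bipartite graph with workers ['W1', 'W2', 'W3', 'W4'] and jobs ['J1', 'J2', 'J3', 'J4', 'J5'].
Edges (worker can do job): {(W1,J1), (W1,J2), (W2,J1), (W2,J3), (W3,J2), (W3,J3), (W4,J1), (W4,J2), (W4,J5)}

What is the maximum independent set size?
Maximum independent set = 5

By König's theorem:
- Min vertex cover = Max matching = 4
- Max independent set = Total vertices - Min vertex cover
- Max independent set = 9 - 4 = 5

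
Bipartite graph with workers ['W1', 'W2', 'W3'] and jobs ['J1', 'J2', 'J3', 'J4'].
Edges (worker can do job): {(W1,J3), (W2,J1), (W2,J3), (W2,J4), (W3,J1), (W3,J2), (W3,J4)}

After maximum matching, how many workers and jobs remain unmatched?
Unmatched: 0 workers, 1 jobs

Maximum matching size: 3
Workers: 3 total, 3 matched, 0 unmatched
Jobs: 4 total, 3 matched, 1 unmatched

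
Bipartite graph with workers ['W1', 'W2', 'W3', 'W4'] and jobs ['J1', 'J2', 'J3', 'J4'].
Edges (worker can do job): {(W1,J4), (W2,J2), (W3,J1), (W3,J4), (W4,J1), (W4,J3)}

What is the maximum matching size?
Maximum matching size = 4

Maximum matching: {(W1,J4), (W2,J2), (W3,J1), (W4,J3)}
Size: 4

This assigns 4 workers to 4 distinct jobs.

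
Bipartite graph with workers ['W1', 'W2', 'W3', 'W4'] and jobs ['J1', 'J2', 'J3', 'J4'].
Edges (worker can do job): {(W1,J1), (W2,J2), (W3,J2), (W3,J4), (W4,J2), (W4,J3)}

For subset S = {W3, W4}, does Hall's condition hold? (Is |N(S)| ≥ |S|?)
Yes: |N(S)| = 3, |S| = 2

Subset S = {W3, W4}
Neighbors N(S) = {J2, J3, J4}

|N(S)| = 3, |S| = 2
Hall's condition: |N(S)| ≥ |S| is satisfied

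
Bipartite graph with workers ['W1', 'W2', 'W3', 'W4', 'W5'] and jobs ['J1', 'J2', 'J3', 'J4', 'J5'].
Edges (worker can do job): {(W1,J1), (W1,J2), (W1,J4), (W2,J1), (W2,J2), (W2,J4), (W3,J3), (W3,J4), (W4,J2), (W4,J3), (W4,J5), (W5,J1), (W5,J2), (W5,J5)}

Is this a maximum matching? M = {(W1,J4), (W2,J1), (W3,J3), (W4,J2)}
No, size 4 is not maximum

Proposed matching has size 4.
Maximum matching size for this graph: 5.

This is NOT maximum - can be improved to size 5.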